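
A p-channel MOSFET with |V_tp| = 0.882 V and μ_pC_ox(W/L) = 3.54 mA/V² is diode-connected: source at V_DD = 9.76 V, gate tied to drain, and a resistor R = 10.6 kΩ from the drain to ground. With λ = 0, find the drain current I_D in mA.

With gate tied to drain, V_SG = V_SD ≥ V_SG − |V_tp|, so the device is in saturation.
KCL at the drain: ½ k_p (V_SG − |V_tp|)² = (V_DD − V_SG)/R.
Let x = V_SG − 0.882. Then 18.8 x² + x − 8.878 = 0, giving x = 0.662 V (positive root), so V_SG = 1.54 V.
I_D = (V_DD − V_SG)/R = (9.76 − 1.54) / 10.6 = 0.775 mA.

I_D = 0.775 mA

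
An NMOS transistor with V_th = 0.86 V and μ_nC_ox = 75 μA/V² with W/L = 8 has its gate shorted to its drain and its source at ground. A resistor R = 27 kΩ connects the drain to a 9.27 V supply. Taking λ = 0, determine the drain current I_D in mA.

With gate tied to drain, V_GS = V_DS ≥ V_GS − V_th, so the device is in saturation.
k_n = μ_nC_ox · (W/L) = 0.6 mA/V².
KCL at the drain: ½ k_n (V_GS − V_th)² = (V_DD − V_GS)/R.
Let x = V_GS − 0.86. Then 8.1 x² + x − 8.41 = 0, giving x = 0.959 V (positive root), so V_GS = 1.82 V.
I_D = (V_DD − V_GS)/R = (9.27 − 1.82) / 27 = 0.276 mA.

I_D = 0.276 mA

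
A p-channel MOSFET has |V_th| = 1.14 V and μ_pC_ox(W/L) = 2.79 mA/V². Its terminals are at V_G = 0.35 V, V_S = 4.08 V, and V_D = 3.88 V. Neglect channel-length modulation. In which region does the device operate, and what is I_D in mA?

Triode; I_D = 1.39 mA

V_SG = V_S − V_G = 4.08 − 0.35 = 3.73 V; V_SD = V_S − V_D = 4.08 − 3.88 = 0.2 V.
V_ov = V_SG − |V_th| = 3.73 − 1.14 = 2.59 V.
Since V_SD = 0.2 V < V_ov = 2.59 V, the device is in the triode region.
I_D = k_p [V_ov · V_SD − ½ V_SD²] = 2.79 × [2.59 × 0.2 − 0.5 × 0.2²] = 1.39 mA.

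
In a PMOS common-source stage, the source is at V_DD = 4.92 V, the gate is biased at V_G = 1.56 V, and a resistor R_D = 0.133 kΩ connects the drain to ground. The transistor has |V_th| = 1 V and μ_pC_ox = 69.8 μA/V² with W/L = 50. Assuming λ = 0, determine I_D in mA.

I_D = 9.72 mA

V_SG = V_DD − V_G = 4.92 − 1.56 = 3.36 V, so V_ov = 3.36 − 1 = 2.36 V.
k_p = μ_pC_ox · (W/L) = 3.49 mA/V².
Assume saturation: I_D = ½ k_p V_ov² = 0.5 × 3.49 × 2.36² = 9.72 mA, giving V_SD = V_DD − I_D R_D = 4.92 − 9.72 × 0.133 = 3.63 V.
V_SD = 3.63 V ≥ V_ov = 2.36 V, confirming saturation.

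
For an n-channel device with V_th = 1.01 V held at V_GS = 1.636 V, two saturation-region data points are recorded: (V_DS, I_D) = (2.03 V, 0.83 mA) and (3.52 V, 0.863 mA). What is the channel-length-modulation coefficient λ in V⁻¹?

With V_GS fixed, I_D ∝ (1 + λ V_DS) in saturation, so I_D2/I_D1 = (1 + λ V_DS2)/(1 + λ V_DS1).
0.863/0.83 = 1.04 = (1 + 3.52 λ)/(1 + 2.03 λ).
Solving: λ (I_D1 V_DS2 − I_D2 V_DS1) = I_D2 − I_D1, so λ = (0.863 − 0.83) / (0.83 × 3.52 − 0.863 × 2.03) = 0.033 / 1.17 = 0.0282 V⁻¹.

λ = 0.0282 V⁻¹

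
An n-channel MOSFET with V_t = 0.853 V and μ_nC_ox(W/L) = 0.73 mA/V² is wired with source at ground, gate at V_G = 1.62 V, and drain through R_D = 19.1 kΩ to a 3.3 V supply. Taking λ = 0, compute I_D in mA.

I_D = 0.154 mA

V_GS = V_G = 1.62 V, so V_ov = 1.62 − 0.853 = 0.767 V.
Assume saturation: I_D = ½ k_n V_ov² = 0.5 × 0.73 × 0.767² = 0.215 mA, giving V_DS = V_DD − I_D R_D = 3.3 − 0.215 × 19.1 = -0.801 V.
But -0.801 V < V_ov = 0.767 V, so the device is actually in triode.
In triode I_D = k_n[V_ov V_DS − ½ V_DS²] and I_D = (V_DD − V_DS)/R_D. Equating: 6.97 V_DS² − 11.69 V_DS + 3.3 = 0, giving V_DS = 0.359 V (the root below V_ov).
I_D = (3.3 − 0.359) / 19.1 = 0.154 mA.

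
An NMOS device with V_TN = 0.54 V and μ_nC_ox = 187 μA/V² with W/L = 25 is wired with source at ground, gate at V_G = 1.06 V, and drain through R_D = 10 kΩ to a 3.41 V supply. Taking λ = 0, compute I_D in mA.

V_GS = V_G = 1.06 V, so V_ov = 1.06 − 0.54 = 0.52 V.
k_n = μ_nC_ox · (W/L) = 4.675 mA/V².
Assume saturation: I_D = ½ k_n V_ov² = 0.5 × 4.675 × 0.52² = 0.632 mA, giving V_DS = V_DD − I_D R_D = 3.41 − 0.632 × 10 = -2.91 V.
But -2.91 V < V_ov = 0.52 V, so the device is actually in triode.
In triode I_D = k_n[V_ov V_DS − ½ V_DS²] and I_D = (V_DD − V_DS)/R_D. Equating: 23.4 V_DS² − 25.31 V_DS + 3.41 = 0, giving V_DS = 0.158 V (the root below V_ov).
I_D = (3.41 − 0.158) / 10 = 0.325 mA.

I_D = 0.325 mA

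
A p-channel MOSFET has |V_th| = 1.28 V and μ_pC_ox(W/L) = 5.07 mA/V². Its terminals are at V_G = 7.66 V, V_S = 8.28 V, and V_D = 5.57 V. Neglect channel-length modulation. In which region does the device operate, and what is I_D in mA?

Cutoff; I_D = 0 mA

V_SG = V_S − V_G = 8.28 − 7.66 = 0.62 V; V_SD = V_S − V_D = 8.28 − 5.57 = 2.71 V.
V_SG = 0.62 V < |V_th| = 1.28 V, so the transistor is in cutoff.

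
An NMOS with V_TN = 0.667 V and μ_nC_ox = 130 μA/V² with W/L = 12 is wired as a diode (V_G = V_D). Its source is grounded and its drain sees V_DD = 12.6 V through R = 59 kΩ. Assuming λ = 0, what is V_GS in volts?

With gate tied to drain, V_GS = V_DS ≥ V_GS − V_TN, so the device is in saturation.
k_n = μ_nC_ox · (W/L) = 1.56 mA/V².
KCL at the drain: ½ k_n (V_GS − V_TN)² = (V_DD − V_GS)/R.
Let x = V_GS − 0.667. Then 46 x² + x − 11.93 = 0, giving x = 0.498 V (positive root), so V_GS = 1.17 V.
I_D = (V_DD − V_GS)/R = (12.6 − 1.17) / 59 = 0.194 mA.

V_GS = 1.17 V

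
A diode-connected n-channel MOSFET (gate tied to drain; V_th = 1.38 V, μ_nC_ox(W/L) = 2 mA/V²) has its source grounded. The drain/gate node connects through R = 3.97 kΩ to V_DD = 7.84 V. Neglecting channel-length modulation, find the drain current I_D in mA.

I_D = 1.34 mA

With gate tied to drain, V_GS = V_DS ≥ V_GS − V_th, so the device is in saturation.
KCL at the drain: ½ k_n (V_GS − V_th)² = (V_DD − V_GS)/R.
Let x = V_GS − 1.38. Then 3.97 x² + x − 6.46 = 0, giving x = 1.16 V (positive root), so V_GS = 2.54 V.
I_D = (V_DD − V_GS)/R = (7.84 − 2.54) / 3.97 = 1.34 mA.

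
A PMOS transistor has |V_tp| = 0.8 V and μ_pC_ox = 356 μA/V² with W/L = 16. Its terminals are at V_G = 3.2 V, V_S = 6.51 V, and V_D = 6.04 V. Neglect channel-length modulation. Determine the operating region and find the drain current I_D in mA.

V_SG = V_S − V_G = 6.51 − 3.2 = 3.31 V; V_SD = V_S − V_D = 6.51 − 6.04 = 0.47 V.
k_p = μ_pC_ox · (W/L) = 5.696 mA/V².
V_ov = V_SG − |V_tp| = 3.31 − 0.8 = 2.51 V.
Since V_SD = 0.47 V < V_ov = 2.51 V, the device is in the triode region.
I_D = k_p [V_ov · V_SD − ½ V_SD²] = 5.696 × [2.51 × 0.47 − 0.5 × 0.47²] = 6.09 mA.

Triode; I_D = 6.09 mA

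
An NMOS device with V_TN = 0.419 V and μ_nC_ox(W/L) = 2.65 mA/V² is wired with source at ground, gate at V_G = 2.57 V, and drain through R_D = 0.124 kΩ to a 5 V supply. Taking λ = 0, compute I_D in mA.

I_D = 6.13 mA

V_GS = V_G = 2.57 V, so V_ov = 2.57 − 0.419 = 2.15 V.
Assume saturation: I_D = ½ k_n V_ov² = 0.5 × 2.65 × 2.15² = 6.13 mA, giving V_DS = V_DD − I_D R_D = 5 − 6.13 × 0.124 = 4.24 V.
V_DS = 4.24 V ≥ V_ov = 2.15 V, confirming saturation.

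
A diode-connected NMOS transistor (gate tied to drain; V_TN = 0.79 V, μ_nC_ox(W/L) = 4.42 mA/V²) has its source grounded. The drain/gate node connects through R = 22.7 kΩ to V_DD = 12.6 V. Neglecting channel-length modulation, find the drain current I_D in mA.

I_D = 0.499 mA

With gate tied to drain, V_GS = V_DS ≥ V_GS − V_TN, so the device is in saturation.
KCL at the drain: ½ k_n (V_GS − V_TN)² = (V_DD − V_GS)/R.
Let x = V_GS − 0.79. Then 50.2 x² + x − 11.81 = 0, giving x = 0.475 V (positive root), so V_GS = 1.27 V.
I_D = (V_DD − V_GS)/R = (12.6 − 1.27) / 22.7 = 0.499 mA.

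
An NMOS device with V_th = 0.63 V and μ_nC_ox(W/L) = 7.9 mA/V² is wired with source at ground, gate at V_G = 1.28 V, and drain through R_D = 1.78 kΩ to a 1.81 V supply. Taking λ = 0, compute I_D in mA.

V_GS = V_G = 1.28 V, so V_ov = 1.28 − 0.63 = 0.65 V.
Assume saturation: I_D = ½ k_n V_ov² = 0.5 × 7.9 × 0.65² = 1.67 mA, giving V_DS = V_DD − I_D R_D = 1.81 − 1.67 × 1.78 = -1.16 V.
But -1.16 V < V_ov = 0.65 V, so the device is actually in triode.
In triode I_D = k_n[V_ov V_DS − ½ V_DS²] and I_D = (V_DD − V_DS)/R_D. Equating: 7.03 V_DS² − 10.14 V_DS + 1.81 = 0, giving V_DS = 0.209 V (the root below V_ov).
I_D = (1.81 − 0.209) / 1.78 = 0.9 mA.

I_D = 0.900 mA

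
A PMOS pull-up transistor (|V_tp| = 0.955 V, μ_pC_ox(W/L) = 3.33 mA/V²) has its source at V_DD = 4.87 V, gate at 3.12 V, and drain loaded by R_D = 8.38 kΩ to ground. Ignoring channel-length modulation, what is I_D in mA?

V_SG = V_DD − V_G = 4.87 − 3.12 = 1.75 V, so V_ov = 1.75 − 0.955 = 0.795 V.
Assume saturation: I_D = ½ k_p V_ov² = 0.5 × 3.33 × 0.795² = 1.05 mA, giving V_SD = V_DD − I_D R_D = 4.87 − 1.05 × 8.38 = -3.95 V.
But -3.95 V < V_ov = 0.795 V, so the device is actually in triode.
In triode I_D = k_p[V_ov V_SD − ½ V_SD²] and I_D = (V_DD − V_SD)/R_D. Equating: 14 V_SD² − 23.18 V_SD + 4.87 = 0, giving V_SD = 0.247 V (the root below V_ov).
I_D = (4.87 − 0.247) / 8.38 = 0.552 mA.

I_D = 0.552 mA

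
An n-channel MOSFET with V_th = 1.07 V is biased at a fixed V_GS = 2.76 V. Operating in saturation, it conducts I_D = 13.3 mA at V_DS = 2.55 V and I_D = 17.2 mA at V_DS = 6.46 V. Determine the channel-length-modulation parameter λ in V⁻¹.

With V_GS fixed, I_D ∝ (1 + λ V_DS) in saturation, so I_D2/I_D1 = (1 + λ V_DS2)/(1 + λ V_DS1).
17.2/13.3 = 1.293 = (1 + 6.46 λ)/(1 + 2.55 λ).
Solving: λ (I_D1 V_DS2 − I_D2 V_DS1) = I_D2 − I_D1, so λ = (17.2 − 13.3) / (13.3 × 6.46 − 17.2 × 2.55) = 3.9 / 42.1 = 0.0927 V⁻¹.

λ = 0.0927 V⁻¹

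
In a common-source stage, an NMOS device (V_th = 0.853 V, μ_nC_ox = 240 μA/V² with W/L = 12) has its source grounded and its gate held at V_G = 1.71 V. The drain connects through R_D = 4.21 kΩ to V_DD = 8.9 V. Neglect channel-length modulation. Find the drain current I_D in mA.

V_GS = V_G = 1.71 V, so V_ov = 1.71 − 0.853 = 0.857 V.
k_n = μ_nC_ox · (W/L) = 2.88 mA/V².
Assume saturation: I_D = ½ k_n V_ov² = 0.5 × 2.88 × 0.857² = 1.06 mA, giving V_DS = V_DD − I_D R_D = 8.9 − 1.06 × 4.21 = 4.45 V.
V_DS = 4.45 V ≥ V_ov = 0.857 V, confirming saturation.

I_D = 1.06 mA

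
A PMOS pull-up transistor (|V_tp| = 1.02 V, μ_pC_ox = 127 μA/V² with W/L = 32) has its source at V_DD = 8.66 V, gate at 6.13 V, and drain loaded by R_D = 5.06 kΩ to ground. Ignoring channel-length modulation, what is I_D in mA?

V_SG = V_DD − V_G = 8.66 − 6.13 = 2.53 V, so V_ov = 2.53 − 1.02 = 1.51 V.
k_p = μ_pC_ox · (W/L) = 4.064 mA/V².
Assume saturation: I_D = ½ k_p V_ov² = 0.5 × 4.064 × 1.51² = 4.63 mA, giving V_SD = V_DD − I_D R_D = 8.66 − 4.63 × 5.06 = -14.8 V.
But -14.8 V < V_ov = 1.51 V, so the device is actually in triode.
In triode I_D = k_p[V_ov V_SD − ½ V_SD²] and I_D = (V_DD − V_SD)/R_D. Equating: 10.3 V_SD² − 32.05 V_SD + 8.66 = 0, giving V_SD = 0.299 V (the root below V_ov).
I_D = (8.66 − 0.299) / 5.06 = 1.65 mA.

I_D = 1.65 mA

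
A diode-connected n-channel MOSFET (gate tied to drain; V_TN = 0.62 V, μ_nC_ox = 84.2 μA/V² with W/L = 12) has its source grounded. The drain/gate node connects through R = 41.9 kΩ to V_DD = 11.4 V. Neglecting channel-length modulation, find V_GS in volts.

With gate tied to drain, V_GS = V_DS ≥ V_GS − V_TN, so the device is in saturation.
k_n = μ_nC_ox · (W/L) = 1.01 mA/V².
KCL at the drain: ½ k_n (V_GS − V_TN)² = (V_DD − V_GS)/R.
Let x = V_GS − 0.62. Then 21.2 x² + x − 10.78 = 0, giving x = 0.69 V (positive root), so V_GS = 1.31 V.
I_D = (V_DD − V_GS)/R = (11.4 − 1.31) / 41.9 = 0.241 mA.

V_GS = 1.31 V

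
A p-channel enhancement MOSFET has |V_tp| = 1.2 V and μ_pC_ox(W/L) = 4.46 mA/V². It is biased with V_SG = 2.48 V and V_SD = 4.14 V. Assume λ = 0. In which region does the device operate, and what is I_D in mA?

V_ov = V_SG − |V_tp| = 2.48 − 1.2 = 1.28 V.
Since V_SD = 4.14 V ≥ V_ov = 1.28 V, the device is in saturation.
I_D = ½ k_p V_ov² = 0.5 × 4.46 × 1.28² = 3.65 mA.

Saturation; I_D = 3.65 mA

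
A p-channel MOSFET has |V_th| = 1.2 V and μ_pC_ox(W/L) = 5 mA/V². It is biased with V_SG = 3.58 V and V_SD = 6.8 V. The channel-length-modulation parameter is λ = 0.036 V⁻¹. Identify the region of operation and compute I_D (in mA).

V_ov = V_SG − |V_th| = 3.58 − 1.2 = 2.38 V.
Since V_SD = 6.8 V ≥ V_ov = 2.38 V, the device is in saturation.
I_D = ½ k_p V_ov² (1 + λ V_SD) = 0.5 × 5 × 2.38² × (1 + 0.036 × 6.8) = 17.6 mA.

Saturation; I_D = 17.6 mA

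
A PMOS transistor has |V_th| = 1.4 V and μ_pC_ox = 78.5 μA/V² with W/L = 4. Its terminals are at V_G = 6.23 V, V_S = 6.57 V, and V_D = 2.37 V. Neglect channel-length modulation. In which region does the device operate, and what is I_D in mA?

V_SG = V_S − V_G = 6.57 − 6.23 = 0.34 V; V_SD = V_S − V_D = 6.57 − 2.37 = 4.2 V.
V_SG = 0.34 V < |V_th| = 1.4 V, so the transistor is in cutoff.

Cutoff; I_D = 0 mA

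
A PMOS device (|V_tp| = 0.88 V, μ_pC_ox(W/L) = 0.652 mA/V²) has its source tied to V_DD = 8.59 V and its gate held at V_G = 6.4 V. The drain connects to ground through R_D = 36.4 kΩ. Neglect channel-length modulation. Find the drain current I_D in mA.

V_SG = V_DD − V_G = 8.59 − 6.4 = 2.19 V, so V_ov = 2.19 − 0.88 = 1.31 V.
Assume saturation: I_D = ½ k_p V_ov² = 0.5 × 0.652 × 1.31² = 0.559 mA, giving V_SD = V_DD − I_D R_D = 8.59 − 0.559 × 36.4 = -11.8 V.
But -11.8 V < V_ov = 1.31 V, so the device is actually in triode.
In triode I_D = k_p[V_ov V_SD − ½ V_SD²] and I_D = (V_DD − V_SD)/R_D. Equating: 11.9 V_SD² − 32.09 V_SD + 8.59 = 0, giving V_SD = 0.301 V (the root below V_ov).
I_D = (8.59 − 0.301) / 36.4 = 0.228 mA.

I_D = 0.228 mA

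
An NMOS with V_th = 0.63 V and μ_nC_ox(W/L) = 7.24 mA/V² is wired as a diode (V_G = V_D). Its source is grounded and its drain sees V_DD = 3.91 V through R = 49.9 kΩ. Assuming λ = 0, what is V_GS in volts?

V_GS = 0.762 V

With gate tied to drain, V_GS = V_DS ≥ V_GS − V_th, so the device is in saturation.
KCL at the drain: ½ k_n (V_GS − V_th)² = (V_DD − V_GS)/R.
Let x = V_GS − 0.63. Then 181 x² + x − 3.28 = 0, giving x = 0.132 V (positive root), so V_GS = 0.762 V.
I_D = (V_DD − V_GS)/R = (3.91 − 0.762) / 49.9 = 0.0631 mA.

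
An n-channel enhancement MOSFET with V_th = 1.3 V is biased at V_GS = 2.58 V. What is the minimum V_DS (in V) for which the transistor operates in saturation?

V_DS,sat = 1.28 V

The boundary between triode and saturation is V_DS = V_GS − V_th = V_ov.
V_ov = 2.58 − 1.3 = 1.28 V.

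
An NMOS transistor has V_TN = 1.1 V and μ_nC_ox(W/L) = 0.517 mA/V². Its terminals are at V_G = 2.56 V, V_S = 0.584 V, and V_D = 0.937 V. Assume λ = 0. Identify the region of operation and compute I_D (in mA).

Triode; I_D = 0.128 mA

V_GS = V_G − V_S = 2.56 − 0.584 = 1.98 V; V_DS = V_D − V_S = 0.937 − 0.584 = 0.353 V.
V_ov = V_GS − V_TN = 1.98 − 1.1 = 0.876 V.
Since V_DS = 0.353 V < V_ov = 0.876 V, the device is in the triode region.
I_D = k_n [V_ov · V_DS − ½ V_DS²] = 0.517 × [0.876 × 0.353 − 0.5 × 0.353²] = 0.128 mA.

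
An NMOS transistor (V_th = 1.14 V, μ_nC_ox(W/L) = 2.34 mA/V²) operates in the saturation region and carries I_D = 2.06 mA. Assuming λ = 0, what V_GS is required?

In saturation I_D = ½ k_n (V_GS − V_th)², so V_GS − V_th = √(2 I_D / k_n) = √(2 × 2.06 / 2.34) = 1.33 V.
V_GS = 1.14 + 1.33 = 2.47 V.

V_GS = 2.47 V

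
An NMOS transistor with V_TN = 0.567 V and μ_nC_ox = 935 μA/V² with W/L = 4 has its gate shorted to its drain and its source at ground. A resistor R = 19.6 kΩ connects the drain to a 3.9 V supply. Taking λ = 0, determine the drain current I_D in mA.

I_D = 0.155 mA

With gate tied to drain, V_GS = V_DS ≥ V_GS − V_TN, so the device is in saturation.
k_n = μ_nC_ox · (W/L) = 3.74 mA/V².
KCL at the drain: ½ k_n (V_GS − V_TN)² = (V_DD − V_GS)/R.
Let x = V_GS − 0.567. Then 36.7 x² + x − 3.333 = 0, giving x = 0.288 V (positive root), so V_GS = 0.855 V.
I_D = (V_DD − V_GS)/R = (3.9 − 0.855) / 19.6 = 0.155 mA.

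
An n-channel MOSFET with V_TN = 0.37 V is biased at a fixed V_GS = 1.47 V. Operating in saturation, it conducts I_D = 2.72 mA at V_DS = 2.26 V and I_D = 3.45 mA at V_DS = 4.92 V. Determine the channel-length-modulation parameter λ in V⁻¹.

With V_GS fixed, I_D ∝ (1 + λ V_DS) in saturation, so I_D2/I_D1 = (1 + λ V_DS2)/(1 + λ V_DS1).
3.45/2.72 = 1.268 = (1 + 4.92 λ)/(1 + 2.26 λ).
Solving: λ (I_D1 V_DS2 − I_D2 V_DS1) = I_D2 − I_D1, so λ = (3.45 − 2.72) / (2.72 × 4.92 − 3.45 × 2.26) = 0.73 / 5.59 = 0.131 V⁻¹.

λ = 0.131 V⁻¹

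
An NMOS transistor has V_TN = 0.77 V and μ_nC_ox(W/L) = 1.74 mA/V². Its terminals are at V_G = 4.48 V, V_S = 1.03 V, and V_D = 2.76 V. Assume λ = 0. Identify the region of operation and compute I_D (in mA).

V_GS = V_G − V_S = 4.48 − 1.03 = 3.45 V; V_DS = V_D − V_S = 2.76 − 1.03 = 1.73 V.
V_ov = V_GS − V_TN = 3.45 − 0.77 = 2.68 V.
Since V_DS = 1.73 V < V_ov = 2.68 V, the device is in the triode region.
I_D = k_n [V_ov · V_DS − ½ V_DS²] = 1.74 × [2.68 × 1.73 − 0.5 × 1.73²] = 5.46 mA.

Triode; I_D = 5.46 mA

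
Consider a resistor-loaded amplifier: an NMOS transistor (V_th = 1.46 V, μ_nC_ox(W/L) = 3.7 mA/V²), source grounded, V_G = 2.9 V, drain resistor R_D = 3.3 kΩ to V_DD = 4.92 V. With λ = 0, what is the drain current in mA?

I_D = 1.40 mA

V_GS = V_G = 2.9 V, so V_ov = 2.9 − 1.46 = 1.44 V.
Assume saturation: I_D = ½ k_n V_ov² = 0.5 × 3.7 × 1.44² = 3.84 mA, giving V_DS = V_DD − I_D R_D = 4.92 − 3.84 × 3.3 = -7.74 V.
But -7.74 V < V_ov = 1.44 V, so the device is actually in triode.
In triode I_D = k_n[V_ov V_DS − ½ V_DS²] and I_D = (V_DD − V_DS)/R_D. Equating: 6.1 V_DS² − 18.58 V_DS + 4.92 = 0, giving V_DS = 0.293 V (the root below V_ov).
I_D = (4.92 − 0.293) / 3.3 = 1.4 mA.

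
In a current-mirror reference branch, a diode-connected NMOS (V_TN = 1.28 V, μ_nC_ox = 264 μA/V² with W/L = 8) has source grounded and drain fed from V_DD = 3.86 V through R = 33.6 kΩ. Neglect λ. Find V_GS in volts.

With gate tied to drain, V_GS = V_DS ≥ V_GS − V_TN, so the device is in saturation.
k_n = μ_nC_ox · (W/L) = 2.112 mA/V².
KCL at the drain: ½ k_n (V_GS − V_TN)² = (V_DD − V_GS)/R.
Let x = V_GS − 1.28. Then 35.5 x² + x − 2.58 = 0, giving x = 0.256 V (positive root), so V_GS = 1.54 V.
I_D = (V_DD − V_GS)/R = (3.86 − 1.54) / 33.6 = 0.0692 mA.

V_GS = 1.54 V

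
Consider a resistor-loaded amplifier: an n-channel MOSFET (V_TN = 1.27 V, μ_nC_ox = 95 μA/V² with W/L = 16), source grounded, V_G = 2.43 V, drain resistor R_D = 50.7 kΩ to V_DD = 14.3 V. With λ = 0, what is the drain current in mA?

V_GS = V_G = 2.43 V, so V_ov = 2.43 − 1.27 = 1.16 V.
k_n = μ_nC_ox · (W/L) = 1.52 mA/V².
Assume saturation: I_D = ½ k_n V_ov² = 0.5 × 1.52 × 1.16² = 1.02 mA, giving V_DS = V_DD − I_D R_D = 14.3 − 1.02 × 50.7 = -37.5 V.
But -37.5 V < V_ov = 1.16 V, so the device is actually in triode.
In triode I_D = k_n[V_ov V_DS − ½ V_DS²] and I_D = (V_DD − V_DS)/R_D. Equating: 38.5 V_DS² − 90.39 V_DS + 14.3 = 0, giving V_DS = 0.171 V (the root below V_ov).
I_D = (14.3 − 0.171) / 50.7 = 0.279 mA.

I_D = 0.279 mA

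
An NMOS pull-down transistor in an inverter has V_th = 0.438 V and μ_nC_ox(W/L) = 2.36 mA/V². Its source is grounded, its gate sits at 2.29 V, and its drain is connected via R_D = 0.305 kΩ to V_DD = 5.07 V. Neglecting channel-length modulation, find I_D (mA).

V_GS = V_G = 2.29 V, so V_ov = 2.29 − 0.438 = 1.85 V.
Assume saturation: I_D = ½ k_n V_ov² = 0.5 × 2.36 × 1.85² = 4.05 mA, giving V_DS = V_DD − I_D R_D = 5.07 − 4.05 × 0.305 = 3.84 V.
V_DS = 3.84 V ≥ V_ov = 1.85 V, confirming saturation.

I_D = 4.05 mA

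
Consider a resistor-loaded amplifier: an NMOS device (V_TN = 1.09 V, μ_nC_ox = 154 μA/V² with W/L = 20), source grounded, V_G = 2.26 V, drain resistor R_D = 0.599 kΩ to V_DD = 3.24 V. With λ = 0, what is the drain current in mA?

I_D = 2.11 mA

V_GS = V_G = 2.26 V, so V_ov = 2.26 − 1.09 = 1.17 V.
k_n = μ_nC_ox · (W/L) = 3.08 mA/V².
Assume saturation: I_D = ½ k_n V_ov² = 0.5 × 3.08 × 1.17² = 2.11 mA, giving V_DS = V_DD − I_D R_D = 3.24 − 2.11 × 0.599 = 1.98 V.
V_DS = 1.98 V ≥ V_ov = 1.17 V, confirming saturation.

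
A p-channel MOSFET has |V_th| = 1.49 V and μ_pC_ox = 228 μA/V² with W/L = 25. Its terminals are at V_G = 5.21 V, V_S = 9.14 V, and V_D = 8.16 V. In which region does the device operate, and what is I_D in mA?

V_SG = V_S − V_G = 9.14 − 5.21 = 3.93 V; V_SD = V_S − V_D = 9.14 − 8.16 = 0.98 V.
k_p = μ_pC_ox · (W/L) = 5.7 mA/V².
V_ov = V_SG − |V_th| = 3.93 − 1.49 = 2.44 V.
Since V_SD = 0.98 V < V_ov = 2.44 V, the device is in the triode region.
I_D = k_p [V_ov · V_SD − ½ V_SD²] = 5.7 × [2.44 × 0.98 − 0.5 × 0.98²] = 10.9 mA.

Triode; I_D = 10.9 mA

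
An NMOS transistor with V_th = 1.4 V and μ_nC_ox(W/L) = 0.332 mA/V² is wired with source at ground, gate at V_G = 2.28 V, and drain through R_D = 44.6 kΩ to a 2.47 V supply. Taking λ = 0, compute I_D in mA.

V_GS = V_G = 2.28 V, so V_ov = 2.28 − 1.4 = 0.88 V.
Assume saturation: I_D = ½ k_n V_ov² = 0.5 × 0.332 × 0.88² = 0.129 mA, giving V_DS = V_DD − I_D R_D = 2.47 − 0.129 × 44.6 = -3.26 V.
But -3.26 V < V_ov = 0.88 V, so the device is actually in triode.
In triode I_D = k_n[V_ov V_DS − ½ V_DS²] and I_D = (V_DD − V_DS)/R_D. Equating: 7.4 V_DS² − 14.03 V_DS + 2.47 = 0, giving V_DS = 0.196 V (the root below V_ov).
I_D = (2.47 − 0.196) / 44.6 = 0.051 mA.

I_D = 0.0510 mA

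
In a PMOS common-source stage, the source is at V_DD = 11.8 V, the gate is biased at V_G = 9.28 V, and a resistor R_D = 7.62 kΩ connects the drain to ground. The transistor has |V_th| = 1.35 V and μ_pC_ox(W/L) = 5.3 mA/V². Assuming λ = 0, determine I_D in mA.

I_D = 1.51 mA

V_SG = V_DD − V_G = 11.8 − 9.28 = 2.52 V, so V_ov = 2.52 − 1.35 = 1.17 V.
Assume saturation: I_D = ½ k_p V_ov² = 0.5 × 5.3 × 1.17² = 3.63 mA, giving V_SD = V_DD − I_D R_D = 11.8 − 3.63 × 7.62 = -15.8 V.
But -15.8 V < V_ov = 1.17 V, so the device is actually in triode.
In triode I_D = k_p[V_ov V_SD − ½ V_SD²] and I_D = (V_DD − V_SD)/R_D. Equating: 20.2 V_SD² − 48.25 V_SD + 11.8 = 0, giving V_SD = 0.277 V (the root below V_ov).
I_D = (11.8 − 0.277) / 7.62 = 1.51 mA.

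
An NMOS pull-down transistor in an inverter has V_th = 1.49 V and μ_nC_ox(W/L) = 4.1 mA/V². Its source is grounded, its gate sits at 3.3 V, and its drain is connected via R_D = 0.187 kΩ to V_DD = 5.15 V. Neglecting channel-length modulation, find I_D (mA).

I_D = 6.72 mA

V_GS = V_G = 3.3 V, so V_ov = 3.3 − 1.49 = 1.81 V.
Assume saturation: I_D = ½ k_n V_ov² = 0.5 × 4.1 × 1.81² = 6.72 mA, giving V_DS = V_DD − I_D R_D = 5.15 − 6.72 × 0.187 = 3.89 V.
V_DS = 3.89 V ≥ V_ov = 1.81 V, confirming saturation.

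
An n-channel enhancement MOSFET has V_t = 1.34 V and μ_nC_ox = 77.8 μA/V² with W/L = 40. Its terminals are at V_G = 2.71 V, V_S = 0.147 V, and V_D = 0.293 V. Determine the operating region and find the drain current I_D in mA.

V_GS = V_G − V_S = 2.71 − 0.147 = 2.56 V; V_DS = V_D − V_S = 0.293 − 0.147 = 0.146 V.
k_n = μ_nC_ox · (W/L) = 3.112 mA/V².
V_ov = V_GS − V_t = 2.56 − 1.34 = 1.22 V.
Since V_DS = 0.146 V < V_ov = 1.22 V, the device is in the triode region.
I_D = k_n [V_ov · V_DS − ½ V_DS²] = 3.112 × [1.22 × 0.146 − 0.5 × 0.146²] = 0.523 mA.

Triode; I_D = 0.523 mA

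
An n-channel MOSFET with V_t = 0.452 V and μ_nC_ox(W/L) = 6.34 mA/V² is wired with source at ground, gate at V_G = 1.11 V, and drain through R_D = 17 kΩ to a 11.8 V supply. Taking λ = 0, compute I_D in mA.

I_D = 0.683 mA

V_GS = V_G = 1.11 V, so V_ov = 1.11 − 0.452 = 0.658 V.
Assume saturation: I_D = ½ k_n V_ov² = 0.5 × 6.34 × 0.658² = 1.37 mA, giving V_DS = V_DD − I_D R_D = 11.8 − 1.37 × 17 = -11.5 V.
But -11.5 V < V_ov = 0.658 V, so the device is actually in triode.
In triode I_D = k_n[V_ov V_DS − ½ V_DS²] and I_D = (V_DD − V_DS)/R_D. Equating: 53.9 V_DS² − 71.92 V_DS + 11.8 = 0, giving V_DS = 0.192 V (the root below V_ov).
I_D = (11.8 − 0.192) / 17 = 0.683 mA.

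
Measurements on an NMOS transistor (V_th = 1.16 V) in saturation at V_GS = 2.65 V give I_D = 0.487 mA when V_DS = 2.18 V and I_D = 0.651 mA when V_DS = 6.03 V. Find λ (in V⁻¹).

With V_GS fixed, I_D ∝ (1 + λ V_DS) in saturation, so I_D2/I_D1 = (1 + λ V_DS2)/(1 + λ V_DS1).
0.651/0.487 = 1.337 = (1 + 6.03 λ)/(1 + 2.18 λ).
Solving: λ (I_D1 V_DS2 − I_D2 V_DS1) = I_D2 − I_D1, so λ = (0.651 − 0.487) / (0.487 × 6.03 − 0.651 × 2.18) = 0.164 / 1.52 = 0.108 V⁻¹.

λ = 0.108 V⁻¹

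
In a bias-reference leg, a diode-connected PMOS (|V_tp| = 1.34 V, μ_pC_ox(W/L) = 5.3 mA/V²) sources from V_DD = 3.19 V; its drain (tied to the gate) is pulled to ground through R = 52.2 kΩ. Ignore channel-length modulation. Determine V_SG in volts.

V_SG = 1.45 V

With gate tied to drain, V_SG = V_SD ≥ V_SG − |V_tp|, so the device is in saturation.
KCL at the drain: ½ k_p (V_SG − |V_tp|)² = (V_DD − V_SG)/R.
Let x = V_SG − 1.34. Then 138 x² + x − 1.85 = 0, giving x = 0.112 V (positive root), so V_SG = 1.45 V.
I_D = (V_DD − V_SG)/R = (3.19 − 1.45) / 52.2 = 0.0333 mA.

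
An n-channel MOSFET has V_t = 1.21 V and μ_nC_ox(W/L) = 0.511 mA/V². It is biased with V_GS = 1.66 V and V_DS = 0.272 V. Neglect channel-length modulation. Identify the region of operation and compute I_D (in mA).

V_ov = V_GS − V_t = 1.66 − 1.21 = 0.45 V.
Since V_DS = 0.272 V < V_ov = 0.45 V, the device is in the triode region.
I_D = k_n [V_ov · V_DS − ½ V_DS²] = 0.511 × [0.45 × 0.272 − 0.5 × 0.272²] = 0.0436 mA.

Triode; I_D = 0.0436 mA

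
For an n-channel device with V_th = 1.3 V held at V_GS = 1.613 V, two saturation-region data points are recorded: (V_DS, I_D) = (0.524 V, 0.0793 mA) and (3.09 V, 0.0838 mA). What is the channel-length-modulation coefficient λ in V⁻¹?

λ = 0.0224 V⁻¹

With V_GS fixed, I_D ∝ (1 + λ V_DS) in saturation, so I_D2/I_D1 = (1 + λ V_DS2)/(1 + λ V_DS1).
0.0838/0.0793 = 1.057 = (1 + 3.09 λ)/(1 + 0.524 λ).
Solving: λ (I_D1 V_DS2 − I_D2 V_DS1) = I_D2 − I_D1, so λ = (0.0838 − 0.0793) / (0.0793 × 3.09 − 0.0838 × 0.524) = 0.0045 / 0.201 = 0.0224 V⁻¹.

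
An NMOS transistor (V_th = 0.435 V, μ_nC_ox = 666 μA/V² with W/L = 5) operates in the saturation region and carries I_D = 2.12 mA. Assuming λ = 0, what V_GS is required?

k_n = μ_nC_ox · (W/L) = 3.33 mA/V².
In saturation I_D = ½ k_n (V_GS − V_th)², so V_GS − V_th = √(2 I_D / k_n) = √(2 × 2.12 / 3.33) = 1.13 V.
V_GS = 0.435 + 1.13 = 1.56 V.

V_GS = 1.56 V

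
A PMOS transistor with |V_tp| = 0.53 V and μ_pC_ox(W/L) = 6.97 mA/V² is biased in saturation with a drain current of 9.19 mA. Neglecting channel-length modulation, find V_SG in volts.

In saturation I_D = ½ k_p (V_SG − |V_tp|)², so V_SG − |V_tp| = √(2 I_D / k_p) = √(2 × 9.19 / 6.97) = 1.62 V.
V_SG = 0.53 + 1.62 = 2.15 V.

V_SG = 2.15 V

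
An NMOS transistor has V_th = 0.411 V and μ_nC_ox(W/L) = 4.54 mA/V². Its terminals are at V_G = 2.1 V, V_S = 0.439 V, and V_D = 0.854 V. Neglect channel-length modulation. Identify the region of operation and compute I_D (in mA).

V_GS = V_G − V_S = 2.1 − 0.439 = 1.66 V; V_DS = V_D − V_S = 0.854 − 0.439 = 0.415 V.
V_ov = V_GS − V_th = 1.66 − 0.411 = 1.25 V.
Since V_DS = 0.415 V < V_ov = 1.25 V, the device is in the triode region.
I_D = k_n [V_ov · V_DS − ½ V_DS²] = 4.54 × [1.25 × 0.415 − 0.5 × 0.415²] = 1.96 mA.

Triode; I_D = 1.96 mA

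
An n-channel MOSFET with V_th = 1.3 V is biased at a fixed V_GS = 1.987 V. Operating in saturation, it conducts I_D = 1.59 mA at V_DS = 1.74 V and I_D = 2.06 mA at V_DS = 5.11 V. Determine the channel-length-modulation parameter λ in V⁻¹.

λ = 0.104 V⁻¹

With V_GS fixed, I_D ∝ (1 + λ V_DS) in saturation, so I_D2/I_D1 = (1 + λ V_DS2)/(1 + λ V_DS1).
2.06/1.59 = 1.296 = (1 + 5.11 λ)/(1 + 1.74 λ).
Solving: λ (I_D1 V_DS2 − I_D2 V_DS1) = I_D2 − I_D1, so λ = (2.06 − 1.59) / (1.59 × 5.11 − 2.06 × 1.74) = 0.47 / 4.54 = 0.104 V⁻¹.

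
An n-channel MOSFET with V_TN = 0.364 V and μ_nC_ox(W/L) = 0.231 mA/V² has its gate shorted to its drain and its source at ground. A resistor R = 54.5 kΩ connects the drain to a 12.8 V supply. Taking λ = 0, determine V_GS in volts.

With gate tied to drain, V_GS = V_DS ≥ V_GS − V_TN, so the device is in saturation.
KCL at the drain: ½ k_n (V_GS − V_TN)² = (V_DD − V_GS)/R.
Let x = V_GS − 0.364. Then 6.29 x² + x − 12.44 = 0, giving x = 1.33 V (positive root), so V_GS = 1.69 V.
I_D = (V_DD − V_GS)/R = (12.8 − 1.69) / 54.5 = 0.204 mA.

V_GS = 1.69 V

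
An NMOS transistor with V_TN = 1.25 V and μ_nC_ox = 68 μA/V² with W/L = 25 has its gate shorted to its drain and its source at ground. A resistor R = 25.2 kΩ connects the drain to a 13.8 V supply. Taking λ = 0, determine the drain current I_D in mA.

With gate tied to drain, V_GS = V_DS ≥ V_GS − V_TN, so the device is in saturation.
k_n = μ_nC_ox · (W/L) = 1.7 mA/V².
KCL at the drain: ½ k_n (V_GS − V_TN)² = (V_DD − V_GS)/R.
Let x = V_GS − 1.25. Then 21.4 x² + x − 12.55 = 0, giving x = 0.742 V (positive root), so V_GS = 1.99 V.
I_D = (V_DD − V_GS)/R = (13.8 − 1.99) / 25.2 = 0.469 mA.

I_D = 0.469 mA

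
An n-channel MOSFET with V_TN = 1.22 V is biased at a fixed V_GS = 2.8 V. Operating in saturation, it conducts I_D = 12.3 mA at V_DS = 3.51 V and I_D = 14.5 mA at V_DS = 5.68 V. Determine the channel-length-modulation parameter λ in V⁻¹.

λ = 0.116 V⁻¹

With V_GS fixed, I_D ∝ (1 + λ V_DS) in saturation, so I_D2/I_D1 = (1 + λ V_DS2)/(1 + λ V_DS1).
14.5/12.3 = 1.179 = (1 + 5.68 λ)/(1 + 3.51 λ).
Solving: λ (I_D1 V_DS2 − I_D2 V_DS1) = I_D2 − I_D1, so λ = (14.5 − 12.3) / (12.3 × 5.68 − 14.5 × 3.51) = 2.2 / 19 = 0.116 V⁻¹.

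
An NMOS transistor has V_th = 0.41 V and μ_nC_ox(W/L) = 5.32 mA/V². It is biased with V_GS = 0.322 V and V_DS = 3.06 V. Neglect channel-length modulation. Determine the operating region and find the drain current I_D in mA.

V_GS = 0.322 V < V_th = 0.41 V, so the transistor is in cutoff.

Cutoff; I_D = 0 mA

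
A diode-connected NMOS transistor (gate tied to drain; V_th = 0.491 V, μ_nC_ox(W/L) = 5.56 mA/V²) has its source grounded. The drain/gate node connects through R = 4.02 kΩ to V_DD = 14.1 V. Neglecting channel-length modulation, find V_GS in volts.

With gate tied to drain, V_GS = V_DS ≥ V_GS − V_th, so the device is in saturation.
KCL at the drain: ½ k_n (V_GS − V_th)² = (V_DD − V_GS)/R.
Let x = V_GS − 0.491. Then 11.2 x² + x − 13.61 = 0, giving x = 1.06 V (positive root), so V_GS = 1.55 V.
I_D = (V_DD − V_GS)/R = (14.1 − 1.55) / 4.02 = 3.12 mA.

V_GS = 1.55 V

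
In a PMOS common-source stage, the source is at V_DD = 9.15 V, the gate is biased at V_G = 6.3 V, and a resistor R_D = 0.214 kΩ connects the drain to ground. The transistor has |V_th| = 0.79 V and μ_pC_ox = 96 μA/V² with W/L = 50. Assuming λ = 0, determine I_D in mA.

I_D = 10.2 mA

V_SG = V_DD − V_G = 9.15 − 6.3 = 2.85 V, so V_ov = 2.85 − 0.79 = 2.06 V.
k_p = μ_pC_ox · (W/L) = 4.8 mA/V².
Assume saturation: I_D = ½ k_p V_ov² = 0.5 × 4.8 × 2.06² = 10.2 mA, giving V_SD = V_DD − I_D R_D = 9.15 − 10.2 × 0.214 = 6.97 V.
V_SD = 6.97 V ≥ V_ov = 2.06 V, confirming saturation.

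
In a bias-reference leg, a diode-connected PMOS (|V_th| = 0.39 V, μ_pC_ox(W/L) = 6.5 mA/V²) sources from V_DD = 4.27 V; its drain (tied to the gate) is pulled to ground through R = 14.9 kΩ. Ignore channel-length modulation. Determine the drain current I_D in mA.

I_D = 0.242 mA

With gate tied to drain, V_SG = V_SD ≥ V_SG − |V_th|, so the device is in saturation.
KCL at the drain: ½ k_p (V_SG − |V_th|)² = (V_DD − V_SG)/R.
Let x = V_SG − 0.39. Then 48.4 x² + x − 3.88 = 0, giving x = 0.273 V (positive root), so V_SG = 0.663 V.
I_D = (V_DD − V_SG)/R = (4.27 − 0.663) / 14.9 = 0.242 mA.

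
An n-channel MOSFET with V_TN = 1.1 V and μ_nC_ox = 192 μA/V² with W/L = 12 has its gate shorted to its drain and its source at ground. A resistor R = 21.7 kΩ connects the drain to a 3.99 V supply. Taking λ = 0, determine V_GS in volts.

V_GS = 1.42 V

With gate tied to drain, V_GS = V_DS ≥ V_GS − V_TN, so the device is in saturation.
k_n = μ_nC_ox · (W/L) = 2.304 mA/V².
KCL at the drain: ½ k_n (V_GS − V_TN)² = (V_DD − V_GS)/R.
Let x = V_GS − 1.1. Then 25 x² + x − 2.89 = 0, giving x = 0.321 V (positive root), so V_GS = 1.42 V.
I_D = (V_DD − V_GS)/R = (3.99 − 1.42) / 21.7 = 0.118 mA.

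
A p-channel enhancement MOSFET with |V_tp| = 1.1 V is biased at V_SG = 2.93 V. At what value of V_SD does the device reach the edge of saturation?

V_SD,sat = 1.83 V

The boundary between triode and saturation is V_SD = V_SG − |V_tp| = V_ov.
V_ov = 2.93 − 1.1 = 1.83 V.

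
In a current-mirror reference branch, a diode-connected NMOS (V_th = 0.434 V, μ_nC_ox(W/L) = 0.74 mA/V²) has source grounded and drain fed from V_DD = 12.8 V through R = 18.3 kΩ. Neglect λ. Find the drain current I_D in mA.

With gate tied to drain, V_GS = V_DS ≥ V_GS − V_th, so the device is in saturation.
KCL at the drain: ½ k_n (V_GS − V_th)² = (V_DD − V_GS)/R.
Let x = V_GS − 0.434. Then 6.77 x² + x − 12.37 = 0, giving x = 1.28 V (positive root), so V_GS = 1.71 V.
I_D = (V_DD − V_GS)/R = (12.8 − 1.71) / 18.3 = 0.606 mA.

I_D = 0.606 mA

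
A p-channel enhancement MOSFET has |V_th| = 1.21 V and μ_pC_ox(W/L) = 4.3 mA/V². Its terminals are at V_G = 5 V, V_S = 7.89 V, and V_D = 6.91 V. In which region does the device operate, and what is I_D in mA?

Triode; I_D = 5.01 mA

V_SG = V_S − V_G = 7.89 − 5 = 2.89 V; V_SD = V_S − V_D = 7.89 − 6.91 = 0.98 V.
V_ov = V_SG − |V_th| = 2.89 − 1.21 = 1.68 V.
Since V_SD = 0.98 V < V_ov = 1.68 V, the device is in the triode region.
I_D = k_p [V_ov · V_SD − ½ V_SD²] = 4.3 × [1.68 × 0.98 − 0.5 × 0.98²] = 5.01 mA.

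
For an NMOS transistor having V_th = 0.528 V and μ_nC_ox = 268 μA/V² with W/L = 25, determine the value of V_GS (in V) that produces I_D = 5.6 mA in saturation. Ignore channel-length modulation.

k_n = μ_nC_ox · (W/L) = 6.7 mA/V².
In saturation I_D = ½ k_n (V_GS − V_th)², so V_GS − V_th = √(2 I_D / k_n) = √(2 × 5.6 / 6.7) = 1.29 V.
V_GS = 0.528 + 1.29 = 1.82 V.

V_GS = 1.82 V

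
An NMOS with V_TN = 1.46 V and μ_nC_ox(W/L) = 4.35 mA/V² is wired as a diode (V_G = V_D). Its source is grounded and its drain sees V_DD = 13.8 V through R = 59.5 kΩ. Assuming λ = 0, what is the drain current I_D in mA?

With gate tied to drain, V_GS = V_DS ≥ V_GS − V_TN, so the device is in saturation.
KCL at the drain: ½ k_n (V_GS − V_TN)² = (V_DD − V_GS)/R.
Let x = V_GS − 1.46. Then 129 x² + x − 12.34 = 0, giving x = 0.305 V (positive root), so V_GS = 1.76 V.
I_D = (V_DD − V_GS)/R = (13.8 − 1.76) / 59.5 = 0.202 mA.

I_D = 0.202 mA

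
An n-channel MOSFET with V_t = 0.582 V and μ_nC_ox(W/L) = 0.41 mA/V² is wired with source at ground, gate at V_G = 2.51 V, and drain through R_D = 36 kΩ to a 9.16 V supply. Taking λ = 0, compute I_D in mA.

V_GS = V_G = 2.51 V, so V_ov = 2.51 − 0.582 = 1.93 V.
Assume saturation: I_D = ½ k_n V_ov² = 0.5 × 0.41 × 1.93² = 0.762 mA, giving V_DS = V_DD − I_D R_D = 9.16 − 0.762 × 36 = -18.3 V.
But -18.3 V < V_ov = 1.93 V, so the device is actually in triode.
In triode I_D = k_n[V_ov V_DS − ½ V_DS²] and I_D = (V_DD − V_DS)/R_D. Equating: 7.38 V_DS² − 29.46 V_DS + 9.16 = 0, giving V_DS = 0.34 V (the root below V_ov).
I_D = (9.16 − 0.34) / 36 = 0.245 mA.

I_D = 0.245 mA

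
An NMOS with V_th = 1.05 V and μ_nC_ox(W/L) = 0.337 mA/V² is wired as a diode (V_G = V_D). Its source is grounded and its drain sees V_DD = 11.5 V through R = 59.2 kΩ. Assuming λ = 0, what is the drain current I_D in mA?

With gate tied to drain, V_GS = V_DS ≥ V_GS − V_th, so the device is in saturation.
KCL at the drain: ½ k_n (V_GS − V_th)² = (V_DD − V_GS)/R.
Let x = V_GS − 1.05. Then 9.98 x² + x − 10.45 = 0, giving x = 0.975 V (positive root), so V_GS = 2.02 V.
I_D = (V_DD − V_GS)/R = (11.5 − 2.02) / 59.2 = 0.16 mA.

I_D = 0.160 mA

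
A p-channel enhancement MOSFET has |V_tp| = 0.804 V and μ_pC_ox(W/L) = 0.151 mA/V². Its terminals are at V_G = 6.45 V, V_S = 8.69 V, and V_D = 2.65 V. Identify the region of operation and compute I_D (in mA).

Saturation; I_D = 0.156 mA

V_SG = V_S − V_G = 8.69 − 6.45 = 2.24 V; V_SD = V_S − V_D = 8.69 − 2.65 = 6.04 V.
V_ov = V_SG − |V_tp| = 2.24 − 0.804 = 1.44 V.
Since V_SD = 6.04 V ≥ V_ov = 1.44 V, the device is in saturation.
I_D = ½ k_p V_ov² = 0.5 × 0.151 × 1.44² = 0.156 mA.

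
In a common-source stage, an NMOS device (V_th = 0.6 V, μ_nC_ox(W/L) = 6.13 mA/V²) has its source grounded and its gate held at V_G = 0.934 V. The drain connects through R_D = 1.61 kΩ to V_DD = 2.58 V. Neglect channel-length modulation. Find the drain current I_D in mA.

I_D = 0.342 mA

V_GS = V_G = 0.934 V, so V_ov = 0.934 − 0.6 = 0.334 V.
Assume saturation: I_D = ½ k_n V_ov² = 0.5 × 6.13 × 0.334² = 0.342 mA, giving V_DS = V_DD − I_D R_D = 2.58 − 0.342 × 1.61 = 2.03 V.
V_DS = 2.03 V ≥ V_ov = 0.334 V, confirming saturation.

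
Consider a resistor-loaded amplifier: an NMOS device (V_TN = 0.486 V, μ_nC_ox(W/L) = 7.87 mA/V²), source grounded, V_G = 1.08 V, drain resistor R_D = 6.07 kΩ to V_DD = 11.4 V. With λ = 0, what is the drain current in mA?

V_GS = V_G = 1.08 V, so V_ov = 1.08 − 0.486 = 0.594 V.
Assume saturation: I_D = ½ k_n V_ov² = 0.5 × 7.87 × 0.594² = 1.39 mA, giving V_DS = V_DD − I_D R_D = 11.4 − 1.39 × 6.07 = 2.97 V.
V_DS = 2.97 V ≥ V_ov = 0.594 V, confirming saturation.

I_D = 1.39 mA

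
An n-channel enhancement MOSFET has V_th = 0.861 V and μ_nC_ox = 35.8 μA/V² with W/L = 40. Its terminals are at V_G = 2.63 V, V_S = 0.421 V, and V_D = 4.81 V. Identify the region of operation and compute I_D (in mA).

Saturation; I_D = 1.30 mA

V_GS = V_G − V_S = 2.63 − 0.421 = 2.21 V; V_DS = V_D − V_S = 4.81 − 0.421 = 4.39 V.
k_n = μ_nC_ox · (W/L) = 1.432 mA/V².
V_ov = V_GS − V_th = 2.21 − 0.861 = 1.35 V.
Since V_DS = 4.39 V ≥ V_ov = 1.35 V, the device is in saturation.
I_D = ½ k_n V_ov² = 0.5 × 1.432 × 1.35² = 1.3 mA.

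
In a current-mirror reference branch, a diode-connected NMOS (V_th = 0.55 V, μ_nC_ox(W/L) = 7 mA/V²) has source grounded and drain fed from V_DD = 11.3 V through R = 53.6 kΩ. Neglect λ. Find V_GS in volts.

V_GS = 0.787 V

With gate tied to drain, V_GS = V_DS ≥ V_GS − V_th, so the device is in saturation.
KCL at the drain: ½ k_n (V_GS − V_th)² = (V_DD − V_GS)/R.
Let x = V_GS − 0.55. Then 188 x² + x − 10.75 = 0, giving x = 0.237 V (positive root), so V_GS = 0.787 V.
I_D = (V_DD − V_GS)/R = (11.3 − 0.787) / 53.6 = 0.196 mA.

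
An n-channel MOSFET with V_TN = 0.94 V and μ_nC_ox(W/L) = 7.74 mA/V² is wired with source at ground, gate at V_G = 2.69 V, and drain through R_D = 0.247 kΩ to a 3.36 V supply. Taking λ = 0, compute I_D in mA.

I_D = 9.60 mA

V_GS = V_G = 2.69 V, so V_ov = 2.69 − 0.94 = 1.75 V.
Assume saturation: I_D = ½ k_n V_ov² = 0.5 × 7.74 × 1.75² = 11.9 mA, giving V_DS = V_DD − I_D R_D = 3.36 − 11.9 × 0.247 = 0.433 V.
But 0.433 V < V_ov = 1.75 V, so the device is actually in triode.
In triode I_D = k_n[V_ov V_DS − ½ V_DS²] and I_D = (V_DD − V_DS)/R_D. Equating: 0.956 V_DS² − 4.346 V_DS + 3.36 = 0, giving V_DS = 0.988 V (the root below V_ov).
I_D = (3.36 − 0.988) / 0.247 = 9.6 mA.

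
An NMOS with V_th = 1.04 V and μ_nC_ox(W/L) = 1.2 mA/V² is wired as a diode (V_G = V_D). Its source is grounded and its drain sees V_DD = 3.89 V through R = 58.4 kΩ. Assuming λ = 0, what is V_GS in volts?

V_GS = 1.31 V

With gate tied to drain, V_GS = V_DS ≥ V_GS − V_th, so the device is in saturation.
KCL at the drain: ½ k_n (V_GS − V_th)² = (V_DD − V_GS)/R.
Let x = V_GS − 1.04. Then 35 x² + x − 2.85 = 0, giving x = 0.271 V (positive root), so V_GS = 1.31 V.
I_D = (V_DD − V_GS)/R = (3.89 − 1.31) / 58.4 = 0.0442 mA.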